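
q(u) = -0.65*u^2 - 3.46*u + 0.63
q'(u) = -1.3*u - 3.46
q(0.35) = -0.66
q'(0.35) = -3.92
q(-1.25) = 3.94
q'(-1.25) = -1.84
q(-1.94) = 4.90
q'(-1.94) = -0.94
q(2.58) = -12.62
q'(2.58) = -6.81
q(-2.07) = 5.01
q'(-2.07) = -0.77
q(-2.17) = 5.08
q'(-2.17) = -0.64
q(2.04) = -9.13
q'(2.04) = -6.11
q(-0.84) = 3.08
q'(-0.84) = -2.37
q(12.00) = -134.49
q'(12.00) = -19.06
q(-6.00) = -2.01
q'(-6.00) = 4.34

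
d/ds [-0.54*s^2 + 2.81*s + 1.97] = 2.81 - 1.08*s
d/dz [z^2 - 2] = 2*z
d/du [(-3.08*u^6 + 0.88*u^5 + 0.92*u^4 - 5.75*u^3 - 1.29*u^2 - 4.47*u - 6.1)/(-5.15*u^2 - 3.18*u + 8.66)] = (63.448*u^7 + 35.376*u^6 - 180.7064*u^5 + 58.9397*u^4 + 68.4388*u^3 - 168.3033*u^2 - 85.1728*u - 58.1082)/(26.5225*u^4 + 32.754*u^3 - 79.0856*u^2 - 55.0776*u + 74.9956)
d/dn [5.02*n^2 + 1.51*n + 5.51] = 10.04*n + 1.51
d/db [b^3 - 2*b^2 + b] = 3*b^2 - 4*b + 1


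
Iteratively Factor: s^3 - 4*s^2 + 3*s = (s - 3)*(s^2 - s) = (s - 3)*(s - 1)*(s)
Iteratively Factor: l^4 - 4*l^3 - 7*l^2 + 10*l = (l - 5)*(l^3 + l^2 - 2*l) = (l - 5)*(l + 2)*(l^2 - l) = (l - 5)*(l - 1)*(l + 2)*(l)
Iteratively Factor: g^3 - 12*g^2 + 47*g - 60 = (g - 3)*(g^2 - 9*g + 20) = (g - 5)*(g - 3)*(g - 4)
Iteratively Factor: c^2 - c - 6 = (c - 3)*(c + 2)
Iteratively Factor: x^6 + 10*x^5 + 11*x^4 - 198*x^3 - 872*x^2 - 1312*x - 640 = (x + 1)*(x^5 + 9*x^4 + 2*x^3 - 200*x^2 - 672*x - 640) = (x + 1)*(x + 4)*(x^4 + 5*x^3 - 18*x^2 - 128*x - 160) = (x + 1)*(x + 4)^2*(x^3 + x^2 - 22*x - 40) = (x + 1)*(x + 4)^3*(x^2 - 3*x - 10) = (x - 5)*(x + 1)*(x + 4)^3*(x + 2)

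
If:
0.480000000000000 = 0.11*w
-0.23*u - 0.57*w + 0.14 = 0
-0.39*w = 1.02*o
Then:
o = -1.67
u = -10.21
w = 4.36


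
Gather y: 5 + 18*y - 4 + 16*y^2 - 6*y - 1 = 16*y^2 + 12*y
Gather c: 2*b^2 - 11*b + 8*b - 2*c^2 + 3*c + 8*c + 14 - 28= 2*b^2 - 3*b - 2*c^2 + 11*c - 14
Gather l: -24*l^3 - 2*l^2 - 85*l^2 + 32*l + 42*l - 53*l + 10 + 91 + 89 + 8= -24*l^3 - 87*l^2 + 21*l + 198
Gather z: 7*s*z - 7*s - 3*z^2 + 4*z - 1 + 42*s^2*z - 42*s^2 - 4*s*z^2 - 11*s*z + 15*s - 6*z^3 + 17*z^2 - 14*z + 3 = -42*s^2 + 8*s - 6*z^3 + z^2*(14 - 4*s) + z*(42*s^2 - 4*s - 10) + 2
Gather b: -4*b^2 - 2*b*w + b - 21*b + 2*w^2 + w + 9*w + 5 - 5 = -4*b^2 + b*(-2*w - 20) + 2*w^2 + 10*w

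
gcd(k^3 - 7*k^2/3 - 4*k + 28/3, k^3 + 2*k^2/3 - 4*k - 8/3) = k^2 - 4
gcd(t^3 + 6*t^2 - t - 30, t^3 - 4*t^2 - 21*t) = t + 3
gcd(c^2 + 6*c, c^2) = c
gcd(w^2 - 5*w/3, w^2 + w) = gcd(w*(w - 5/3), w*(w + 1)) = w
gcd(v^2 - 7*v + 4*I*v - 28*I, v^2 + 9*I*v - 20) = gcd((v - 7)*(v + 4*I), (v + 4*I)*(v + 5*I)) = v + 4*I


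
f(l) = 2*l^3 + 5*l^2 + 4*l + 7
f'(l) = 6*l^2 + 10*l + 4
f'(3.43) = 108.89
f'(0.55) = 11.32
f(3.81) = 205.43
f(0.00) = 7.00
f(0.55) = 11.05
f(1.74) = 39.63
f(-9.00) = -1082.00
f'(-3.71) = 49.48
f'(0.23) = 6.62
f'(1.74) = 39.57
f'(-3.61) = 46.09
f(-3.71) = -41.15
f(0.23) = 8.21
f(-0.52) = 5.99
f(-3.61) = -36.37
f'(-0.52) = 0.42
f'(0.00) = 4.00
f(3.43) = 160.25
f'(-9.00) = 400.00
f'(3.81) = 129.20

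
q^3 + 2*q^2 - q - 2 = (q - 1)*(q + 1)*(q + 2)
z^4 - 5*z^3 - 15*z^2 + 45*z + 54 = (z - 6)*(z - 3)*(z + 1)*(z + 3)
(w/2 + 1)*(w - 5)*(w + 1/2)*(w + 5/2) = w^4/2 - 71*w^2/8 - 135*w/8 - 25/4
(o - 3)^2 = o^2 - 6*o + 9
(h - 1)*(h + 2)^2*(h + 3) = h^4 + 6*h^3 + 9*h^2 - 4*h - 12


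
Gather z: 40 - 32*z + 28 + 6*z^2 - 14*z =6*z^2 - 46*z + 68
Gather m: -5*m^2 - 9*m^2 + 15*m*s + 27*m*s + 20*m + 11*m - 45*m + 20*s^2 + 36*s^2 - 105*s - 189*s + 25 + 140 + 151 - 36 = -14*m^2 + m*(42*s - 14) + 56*s^2 - 294*s + 280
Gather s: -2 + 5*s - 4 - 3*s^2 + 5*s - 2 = -3*s^2 + 10*s - 8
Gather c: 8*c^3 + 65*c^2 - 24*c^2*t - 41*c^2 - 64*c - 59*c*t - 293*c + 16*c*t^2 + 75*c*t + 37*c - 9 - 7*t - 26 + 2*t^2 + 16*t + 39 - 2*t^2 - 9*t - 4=8*c^3 + c^2*(24 - 24*t) + c*(16*t^2 + 16*t - 320)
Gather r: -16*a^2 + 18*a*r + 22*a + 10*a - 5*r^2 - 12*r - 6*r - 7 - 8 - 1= -16*a^2 + 32*a - 5*r^2 + r*(18*a - 18) - 16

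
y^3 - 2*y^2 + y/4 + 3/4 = (y - 3/2)*(y - 1)*(y + 1/2)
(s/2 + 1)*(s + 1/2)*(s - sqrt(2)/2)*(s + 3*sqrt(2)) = s^4/2 + 5*s^3/4 + 5*sqrt(2)*s^3/4 - s^2 + 25*sqrt(2)*s^2/8 - 15*s/4 + 5*sqrt(2)*s/4 - 3/2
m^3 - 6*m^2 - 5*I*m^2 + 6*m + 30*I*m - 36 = (m - 6)*(m - 6*I)*(m + I)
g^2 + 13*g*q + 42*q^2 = (g + 6*q)*(g + 7*q)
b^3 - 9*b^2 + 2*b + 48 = (b - 8)*(b - 3)*(b + 2)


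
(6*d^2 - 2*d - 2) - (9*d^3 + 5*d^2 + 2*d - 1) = -9*d^3 + d^2 - 4*d - 1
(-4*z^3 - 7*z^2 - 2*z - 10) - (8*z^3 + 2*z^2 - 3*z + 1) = -12*z^3 - 9*z^2 + z - 11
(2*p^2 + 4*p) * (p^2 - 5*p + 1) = 2*p^4 - 6*p^3 - 18*p^2 + 4*p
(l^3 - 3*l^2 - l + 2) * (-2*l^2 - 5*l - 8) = -2*l^5 + l^4 + 9*l^3 + 25*l^2 - 2*l - 16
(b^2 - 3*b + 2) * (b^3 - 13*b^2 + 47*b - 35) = b^5 - 16*b^4 + 88*b^3 - 202*b^2 + 199*b - 70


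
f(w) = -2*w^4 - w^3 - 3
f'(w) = -8*w^3 - 3*w^2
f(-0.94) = -3.73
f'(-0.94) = 3.99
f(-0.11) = -3.00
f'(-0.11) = -0.03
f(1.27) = -10.25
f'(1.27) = -21.23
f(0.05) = -3.00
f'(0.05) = -0.01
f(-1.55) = -10.82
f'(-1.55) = 22.58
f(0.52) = -3.29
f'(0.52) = -1.94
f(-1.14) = -4.90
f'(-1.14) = 7.95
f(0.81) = -4.39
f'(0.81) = -6.22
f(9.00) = -13854.00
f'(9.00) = -6075.00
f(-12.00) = -39747.00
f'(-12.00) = 13392.00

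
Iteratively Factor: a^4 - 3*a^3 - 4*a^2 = (a - 4)*(a^3 + a^2) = (a - 4)*(a + 1)*(a^2) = a*(a - 4)*(a + 1)*(a)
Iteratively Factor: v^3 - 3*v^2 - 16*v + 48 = (v - 4)*(v^2 + v - 12) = (v - 4)*(v - 3)*(v + 4)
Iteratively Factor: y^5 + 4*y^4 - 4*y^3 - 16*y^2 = (y)*(y^4 + 4*y^3 - 4*y^2 - 16*y) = y*(y + 4)*(y^3 - 4*y) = y^2*(y + 4)*(y^2 - 4) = y^2*(y + 2)*(y + 4)*(y - 2)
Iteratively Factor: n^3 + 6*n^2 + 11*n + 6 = (n + 2)*(n^2 + 4*n + 3) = (n + 1)*(n + 2)*(n + 3)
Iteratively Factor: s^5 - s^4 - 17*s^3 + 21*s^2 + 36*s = (s - 3)*(s^4 + 2*s^3 - 11*s^2 - 12*s) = s*(s - 3)*(s^3 + 2*s^2 - 11*s - 12) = s*(s - 3)*(s + 4)*(s^2 - 2*s - 3) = s*(s - 3)^2*(s + 4)*(s + 1)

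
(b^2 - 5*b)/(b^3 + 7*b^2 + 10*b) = (b - 5)/(b^2 + 7*b + 10)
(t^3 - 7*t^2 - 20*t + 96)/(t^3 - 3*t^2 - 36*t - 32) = (t - 3)/(t + 1)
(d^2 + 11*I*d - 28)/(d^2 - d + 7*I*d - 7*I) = (d + 4*I)/(d - 1)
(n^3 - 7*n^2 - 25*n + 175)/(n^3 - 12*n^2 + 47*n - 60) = (n^2 - 2*n - 35)/(n^2 - 7*n + 12)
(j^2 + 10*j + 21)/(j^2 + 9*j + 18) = (j + 7)/(j + 6)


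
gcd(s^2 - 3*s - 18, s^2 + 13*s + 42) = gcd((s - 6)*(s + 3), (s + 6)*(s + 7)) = 1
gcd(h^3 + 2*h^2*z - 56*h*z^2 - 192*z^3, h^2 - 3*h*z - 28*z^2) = h + 4*z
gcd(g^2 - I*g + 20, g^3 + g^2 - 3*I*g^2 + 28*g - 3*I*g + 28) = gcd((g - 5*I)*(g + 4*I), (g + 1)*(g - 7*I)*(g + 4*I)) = g + 4*I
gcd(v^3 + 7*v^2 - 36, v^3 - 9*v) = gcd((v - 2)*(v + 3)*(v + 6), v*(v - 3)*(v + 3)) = v + 3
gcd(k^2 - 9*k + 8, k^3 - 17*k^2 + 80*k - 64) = k^2 - 9*k + 8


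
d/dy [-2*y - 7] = -2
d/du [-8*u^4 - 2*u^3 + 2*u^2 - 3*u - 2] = -32*u^3 - 6*u^2 + 4*u - 3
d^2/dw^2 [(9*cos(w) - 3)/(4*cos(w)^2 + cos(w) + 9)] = 3*(-108*(1 - cos(2*w))^2*cos(w) + 19*(1 - cos(2*w))^2 - 333*cos(w) - 30*cos(2*w) + 93*cos(3*w) + 24*cos(5*w) - 90)/(cos(w) + 2*cos(2*w) + 11)^3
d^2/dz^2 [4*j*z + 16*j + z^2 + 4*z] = 2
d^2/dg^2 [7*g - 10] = 0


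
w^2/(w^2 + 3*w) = w/(w + 3)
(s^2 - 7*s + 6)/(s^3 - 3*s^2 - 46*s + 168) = (s - 1)/(s^2 + 3*s - 28)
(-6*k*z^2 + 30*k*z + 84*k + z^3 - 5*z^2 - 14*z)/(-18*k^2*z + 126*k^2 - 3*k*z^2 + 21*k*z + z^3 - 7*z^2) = (z + 2)/(3*k + z)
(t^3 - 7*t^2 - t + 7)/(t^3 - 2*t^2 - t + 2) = (t - 7)/(t - 2)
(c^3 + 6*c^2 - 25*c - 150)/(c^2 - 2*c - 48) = (c^2 - 25)/(c - 8)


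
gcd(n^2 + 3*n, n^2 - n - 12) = n + 3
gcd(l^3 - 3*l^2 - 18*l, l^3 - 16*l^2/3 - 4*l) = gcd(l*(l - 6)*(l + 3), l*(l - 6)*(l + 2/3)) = l^2 - 6*l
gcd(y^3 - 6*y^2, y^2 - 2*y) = y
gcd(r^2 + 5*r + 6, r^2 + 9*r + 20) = 1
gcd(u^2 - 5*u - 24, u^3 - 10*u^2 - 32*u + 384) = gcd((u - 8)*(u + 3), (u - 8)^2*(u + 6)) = u - 8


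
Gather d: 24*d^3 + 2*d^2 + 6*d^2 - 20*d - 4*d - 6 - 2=24*d^3 + 8*d^2 - 24*d - 8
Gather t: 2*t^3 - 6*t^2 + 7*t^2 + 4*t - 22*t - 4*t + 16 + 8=2*t^3 + t^2 - 22*t + 24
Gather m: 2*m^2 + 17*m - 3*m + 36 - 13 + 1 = 2*m^2 + 14*m + 24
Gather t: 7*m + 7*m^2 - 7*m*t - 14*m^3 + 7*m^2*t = -14*m^3 + 7*m^2 + 7*m + t*(7*m^2 - 7*m)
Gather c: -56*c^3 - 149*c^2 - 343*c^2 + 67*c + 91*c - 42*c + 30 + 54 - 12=-56*c^3 - 492*c^2 + 116*c + 72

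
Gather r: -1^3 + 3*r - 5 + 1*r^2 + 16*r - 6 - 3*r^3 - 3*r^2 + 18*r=-3*r^3 - 2*r^2 + 37*r - 12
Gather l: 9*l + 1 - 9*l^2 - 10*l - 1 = -9*l^2 - l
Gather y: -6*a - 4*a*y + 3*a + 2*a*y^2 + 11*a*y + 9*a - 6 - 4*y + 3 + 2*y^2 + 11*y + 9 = 6*a + y^2*(2*a + 2) + y*(7*a + 7) + 6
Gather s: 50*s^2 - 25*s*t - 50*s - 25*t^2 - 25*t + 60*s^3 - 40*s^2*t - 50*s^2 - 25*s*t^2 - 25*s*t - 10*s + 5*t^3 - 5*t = 60*s^3 - 40*s^2*t + s*(-25*t^2 - 50*t - 60) + 5*t^3 - 25*t^2 - 30*t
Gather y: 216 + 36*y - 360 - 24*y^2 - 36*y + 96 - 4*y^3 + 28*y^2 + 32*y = -4*y^3 + 4*y^2 + 32*y - 48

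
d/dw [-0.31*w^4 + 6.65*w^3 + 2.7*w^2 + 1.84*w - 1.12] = -1.24*w^3 + 19.95*w^2 + 5.4*w + 1.84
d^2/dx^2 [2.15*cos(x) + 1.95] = -2.15*cos(x)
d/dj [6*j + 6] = 6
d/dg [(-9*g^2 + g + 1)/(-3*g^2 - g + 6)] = (12*g^2 - 102*g + 7)/(9*g^4 + 6*g^3 - 35*g^2 - 12*g + 36)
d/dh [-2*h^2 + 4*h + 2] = 4 - 4*h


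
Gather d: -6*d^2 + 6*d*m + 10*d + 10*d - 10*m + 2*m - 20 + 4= -6*d^2 + d*(6*m + 20) - 8*m - 16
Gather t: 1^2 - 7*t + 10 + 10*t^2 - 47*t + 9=10*t^2 - 54*t + 20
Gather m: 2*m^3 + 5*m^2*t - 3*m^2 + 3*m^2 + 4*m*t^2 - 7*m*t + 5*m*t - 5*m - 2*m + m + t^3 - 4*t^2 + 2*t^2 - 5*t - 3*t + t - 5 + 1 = 2*m^3 + 5*m^2*t + m*(4*t^2 - 2*t - 6) + t^3 - 2*t^2 - 7*t - 4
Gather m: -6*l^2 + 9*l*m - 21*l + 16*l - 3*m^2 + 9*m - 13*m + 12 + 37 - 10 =-6*l^2 - 5*l - 3*m^2 + m*(9*l - 4) + 39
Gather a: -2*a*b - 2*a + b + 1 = a*(-2*b - 2) + b + 1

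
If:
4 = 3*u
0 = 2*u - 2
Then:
No Solution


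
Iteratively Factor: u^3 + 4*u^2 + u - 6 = (u - 1)*(u^2 + 5*u + 6) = (u - 1)*(u + 3)*(u + 2)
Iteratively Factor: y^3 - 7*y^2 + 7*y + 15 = (y + 1)*(y^2 - 8*y + 15) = (y - 3)*(y + 1)*(y - 5)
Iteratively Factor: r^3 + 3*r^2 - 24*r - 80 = (r + 4)*(r^2 - r - 20) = (r - 5)*(r + 4)*(r + 4)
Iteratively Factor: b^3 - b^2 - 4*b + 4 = (b + 2)*(b^2 - 3*b + 2) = (b - 2)*(b + 2)*(b - 1)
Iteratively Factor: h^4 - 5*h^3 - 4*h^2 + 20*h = (h - 2)*(h^3 - 3*h^2 - 10*h) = (h - 2)*(h + 2)*(h^2 - 5*h) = (h - 5)*(h - 2)*(h + 2)*(h)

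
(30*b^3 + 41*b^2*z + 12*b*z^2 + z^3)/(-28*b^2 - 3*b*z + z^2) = (30*b^3 + 41*b^2*z + 12*b*z^2 + z^3)/(-28*b^2 - 3*b*z + z^2)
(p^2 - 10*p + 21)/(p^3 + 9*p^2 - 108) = (p - 7)/(p^2 + 12*p + 36)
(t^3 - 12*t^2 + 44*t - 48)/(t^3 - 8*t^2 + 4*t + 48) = (t - 2)/(t + 2)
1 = 1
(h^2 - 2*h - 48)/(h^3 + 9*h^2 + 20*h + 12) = (h - 8)/(h^2 + 3*h + 2)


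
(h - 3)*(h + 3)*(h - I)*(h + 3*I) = h^4 + 2*I*h^3 - 6*h^2 - 18*I*h - 27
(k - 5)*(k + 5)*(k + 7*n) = k^3 + 7*k^2*n - 25*k - 175*n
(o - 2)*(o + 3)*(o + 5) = o^3 + 6*o^2 - o - 30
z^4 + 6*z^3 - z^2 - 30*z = z*(z - 2)*(z + 3)*(z + 5)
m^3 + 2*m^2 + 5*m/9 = m*(m + 1/3)*(m + 5/3)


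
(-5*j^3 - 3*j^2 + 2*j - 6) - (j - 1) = -5*j^3 - 3*j^2 + j - 5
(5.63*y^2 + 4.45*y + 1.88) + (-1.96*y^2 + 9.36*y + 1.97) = 3.67*y^2 + 13.81*y + 3.85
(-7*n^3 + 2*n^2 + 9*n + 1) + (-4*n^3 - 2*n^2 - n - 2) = -11*n^3 + 8*n - 1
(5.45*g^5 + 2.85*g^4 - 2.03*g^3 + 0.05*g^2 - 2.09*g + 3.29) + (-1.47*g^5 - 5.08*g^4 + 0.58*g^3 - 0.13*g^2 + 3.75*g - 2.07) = 3.98*g^5 - 2.23*g^4 - 1.45*g^3 - 0.08*g^2 + 1.66*g + 1.22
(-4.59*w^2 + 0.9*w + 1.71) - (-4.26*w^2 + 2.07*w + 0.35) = -0.33*w^2 - 1.17*w + 1.36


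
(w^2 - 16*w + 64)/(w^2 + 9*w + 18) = (w^2 - 16*w + 64)/(w^2 + 9*w + 18)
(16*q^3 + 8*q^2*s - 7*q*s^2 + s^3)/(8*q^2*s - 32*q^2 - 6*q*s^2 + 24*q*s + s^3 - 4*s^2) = (4*q^2 + 3*q*s - s^2)/(2*q*s - 8*q - s^2 + 4*s)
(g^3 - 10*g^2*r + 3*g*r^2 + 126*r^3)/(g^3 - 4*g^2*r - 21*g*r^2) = (g - 6*r)/g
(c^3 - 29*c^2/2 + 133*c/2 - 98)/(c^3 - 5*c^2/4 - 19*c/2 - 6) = 2*(2*c^2 - 21*c + 49)/(4*c^2 + 11*c + 6)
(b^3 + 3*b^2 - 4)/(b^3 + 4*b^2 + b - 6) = (b + 2)/(b + 3)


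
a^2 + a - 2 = (a - 1)*(a + 2)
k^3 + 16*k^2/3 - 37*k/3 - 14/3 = (k - 2)*(k + 1/3)*(k + 7)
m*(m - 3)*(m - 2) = m^3 - 5*m^2 + 6*m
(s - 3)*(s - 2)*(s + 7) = s^3 + 2*s^2 - 29*s + 42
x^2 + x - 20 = (x - 4)*(x + 5)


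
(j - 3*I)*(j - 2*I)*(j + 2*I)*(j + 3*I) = j^4 + 13*j^2 + 36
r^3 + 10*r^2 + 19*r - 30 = (r - 1)*(r + 5)*(r + 6)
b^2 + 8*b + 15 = (b + 3)*(b + 5)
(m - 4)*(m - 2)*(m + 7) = m^3 + m^2 - 34*m + 56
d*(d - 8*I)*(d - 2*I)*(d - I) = d^4 - 11*I*d^3 - 26*d^2 + 16*I*d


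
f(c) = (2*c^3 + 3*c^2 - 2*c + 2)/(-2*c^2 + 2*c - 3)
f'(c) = (4*c - 2)*(2*c^3 + 3*c^2 - 2*c + 2)/(-2*c^2 + 2*c - 3)^2 + (6*c^2 + 6*c - 2)/(-2*c^2 + 2*c - 3)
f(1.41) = -2.59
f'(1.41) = -2.16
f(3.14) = -5.31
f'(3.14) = -1.21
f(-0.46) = -0.77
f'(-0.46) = 0.12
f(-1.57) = -0.43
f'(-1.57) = -0.63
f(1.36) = -2.48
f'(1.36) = -2.19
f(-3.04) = 0.74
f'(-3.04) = -0.90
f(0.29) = -0.66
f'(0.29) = -0.31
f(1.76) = -3.29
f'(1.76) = -1.86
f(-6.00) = 3.56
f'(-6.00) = -0.98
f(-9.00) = 6.53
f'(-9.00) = -0.99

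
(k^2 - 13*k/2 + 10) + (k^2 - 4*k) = 2*k^2 - 21*k/2 + 10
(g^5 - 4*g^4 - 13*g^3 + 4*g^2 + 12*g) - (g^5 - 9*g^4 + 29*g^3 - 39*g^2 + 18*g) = 5*g^4 - 42*g^3 + 43*g^2 - 6*g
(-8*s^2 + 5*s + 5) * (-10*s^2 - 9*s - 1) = 80*s^4 + 22*s^3 - 87*s^2 - 50*s - 5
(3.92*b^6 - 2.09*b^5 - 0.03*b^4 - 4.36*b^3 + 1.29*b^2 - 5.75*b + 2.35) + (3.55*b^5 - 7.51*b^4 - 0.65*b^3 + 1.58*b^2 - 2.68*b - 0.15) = 3.92*b^6 + 1.46*b^5 - 7.54*b^4 - 5.01*b^3 + 2.87*b^2 - 8.43*b + 2.2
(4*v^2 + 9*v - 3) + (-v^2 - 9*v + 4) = 3*v^2 + 1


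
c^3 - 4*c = c*(c - 2)*(c + 2)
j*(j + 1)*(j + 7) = j^3 + 8*j^2 + 7*j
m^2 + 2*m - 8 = (m - 2)*(m + 4)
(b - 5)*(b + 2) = b^2 - 3*b - 10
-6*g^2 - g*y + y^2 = (-3*g + y)*(2*g + y)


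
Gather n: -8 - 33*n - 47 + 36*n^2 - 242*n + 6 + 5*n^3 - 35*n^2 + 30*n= 5*n^3 + n^2 - 245*n - 49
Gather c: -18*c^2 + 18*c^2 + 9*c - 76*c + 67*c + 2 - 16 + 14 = 0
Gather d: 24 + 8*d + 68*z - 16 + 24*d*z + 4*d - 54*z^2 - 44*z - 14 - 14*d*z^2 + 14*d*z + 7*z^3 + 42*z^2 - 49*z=d*(-14*z^2 + 38*z + 12) + 7*z^3 - 12*z^2 - 25*z - 6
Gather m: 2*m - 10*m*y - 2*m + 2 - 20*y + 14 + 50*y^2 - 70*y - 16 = -10*m*y + 50*y^2 - 90*y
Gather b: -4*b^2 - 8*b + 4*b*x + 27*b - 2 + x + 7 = -4*b^2 + b*(4*x + 19) + x + 5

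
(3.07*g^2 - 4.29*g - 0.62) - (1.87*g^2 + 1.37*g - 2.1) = 1.2*g^2 - 5.66*g + 1.48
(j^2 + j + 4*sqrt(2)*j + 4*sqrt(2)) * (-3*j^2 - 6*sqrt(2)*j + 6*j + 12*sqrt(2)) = -3*j^4 - 18*sqrt(2)*j^3 + 3*j^3 - 42*j^2 + 18*sqrt(2)*j^2 + 48*j + 36*sqrt(2)*j + 96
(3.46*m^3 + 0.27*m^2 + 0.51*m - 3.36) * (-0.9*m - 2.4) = -3.114*m^4 - 8.547*m^3 - 1.107*m^2 + 1.8*m + 8.064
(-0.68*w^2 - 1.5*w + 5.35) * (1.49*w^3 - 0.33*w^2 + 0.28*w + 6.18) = -1.0132*w^5 - 2.0106*w^4 + 8.2761*w^3 - 6.3879*w^2 - 7.772*w + 33.063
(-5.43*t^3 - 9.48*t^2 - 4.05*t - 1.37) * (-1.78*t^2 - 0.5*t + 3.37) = 9.6654*t^5 + 19.5894*t^4 - 6.3501*t^3 - 27.484*t^2 - 12.9635*t - 4.6169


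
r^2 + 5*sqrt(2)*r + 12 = (r + 2*sqrt(2))*(r + 3*sqrt(2))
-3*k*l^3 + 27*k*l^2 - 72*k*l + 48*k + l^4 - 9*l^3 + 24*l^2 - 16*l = (-3*k + l)*(l - 4)^2*(l - 1)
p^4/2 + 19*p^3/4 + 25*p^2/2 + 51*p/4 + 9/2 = (p/2 + 1/2)*(p + 1)*(p + 3/2)*(p + 6)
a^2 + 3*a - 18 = (a - 3)*(a + 6)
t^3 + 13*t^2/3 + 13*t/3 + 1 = (t + 1/3)*(t + 1)*(t + 3)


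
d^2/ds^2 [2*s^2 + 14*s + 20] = 4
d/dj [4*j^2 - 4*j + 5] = 8*j - 4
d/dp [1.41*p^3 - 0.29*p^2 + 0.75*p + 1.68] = 4.23*p^2 - 0.58*p + 0.75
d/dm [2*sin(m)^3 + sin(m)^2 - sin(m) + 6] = (6*sin(m)^2 + 2*sin(m) - 1)*cos(m)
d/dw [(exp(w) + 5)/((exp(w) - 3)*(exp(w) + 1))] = (-exp(2*w) - 10*exp(w) + 7)*exp(w)/(exp(4*w) - 4*exp(3*w) - 2*exp(2*w) + 12*exp(w) + 9)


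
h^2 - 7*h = h*(h - 7)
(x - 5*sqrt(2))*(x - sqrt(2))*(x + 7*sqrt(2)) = x^3 + sqrt(2)*x^2 - 74*x + 70*sqrt(2)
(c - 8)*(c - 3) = c^2 - 11*c + 24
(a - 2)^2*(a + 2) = a^3 - 2*a^2 - 4*a + 8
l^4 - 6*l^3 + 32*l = l*(l - 4)^2*(l + 2)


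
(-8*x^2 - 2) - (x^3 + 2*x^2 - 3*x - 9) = -x^3 - 10*x^2 + 3*x + 7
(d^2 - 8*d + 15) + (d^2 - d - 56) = 2*d^2 - 9*d - 41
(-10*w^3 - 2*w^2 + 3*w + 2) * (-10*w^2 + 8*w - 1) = 100*w^5 - 60*w^4 - 36*w^3 + 6*w^2 + 13*w - 2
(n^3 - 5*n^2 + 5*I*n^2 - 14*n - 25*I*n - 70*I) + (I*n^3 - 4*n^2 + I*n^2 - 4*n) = n^3 + I*n^3 - 9*n^2 + 6*I*n^2 - 18*n - 25*I*n - 70*I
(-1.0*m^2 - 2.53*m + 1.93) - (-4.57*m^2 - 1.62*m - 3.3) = 3.57*m^2 - 0.91*m + 5.23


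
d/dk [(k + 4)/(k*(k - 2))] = (-k^2 - 8*k + 8)/(k^2*(k^2 - 4*k + 4))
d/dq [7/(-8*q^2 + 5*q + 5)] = 7*(16*q - 5)/(-8*q^2 + 5*q + 5)^2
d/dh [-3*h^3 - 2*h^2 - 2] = h*(-9*h - 4)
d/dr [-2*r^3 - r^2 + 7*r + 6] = -6*r^2 - 2*r + 7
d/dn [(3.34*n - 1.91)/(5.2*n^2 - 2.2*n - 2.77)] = (-17.368*n^2 + 19.864*n - 13.4538)/(27.04*n^4 - 22.88*n^3 - 23.968*n^2 + 12.188*n + 7.6729)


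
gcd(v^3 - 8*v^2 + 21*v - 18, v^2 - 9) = v - 3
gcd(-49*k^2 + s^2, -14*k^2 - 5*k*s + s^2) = -7*k + s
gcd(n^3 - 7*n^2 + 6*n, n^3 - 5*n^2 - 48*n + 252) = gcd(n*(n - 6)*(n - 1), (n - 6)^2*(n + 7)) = n - 6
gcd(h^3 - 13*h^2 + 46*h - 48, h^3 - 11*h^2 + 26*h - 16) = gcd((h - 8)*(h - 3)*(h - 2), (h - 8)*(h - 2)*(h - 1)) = h^2 - 10*h + 16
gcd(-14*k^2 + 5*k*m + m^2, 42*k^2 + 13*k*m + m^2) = 7*k + m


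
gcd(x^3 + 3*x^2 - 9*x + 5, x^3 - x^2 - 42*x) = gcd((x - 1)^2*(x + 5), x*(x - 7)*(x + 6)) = 1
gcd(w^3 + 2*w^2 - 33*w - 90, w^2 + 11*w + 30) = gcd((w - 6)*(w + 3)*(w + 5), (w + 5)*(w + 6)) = w + 5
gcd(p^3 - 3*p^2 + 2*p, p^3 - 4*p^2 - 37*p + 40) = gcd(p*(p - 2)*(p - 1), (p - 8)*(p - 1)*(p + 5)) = p - 1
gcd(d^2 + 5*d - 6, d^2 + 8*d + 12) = d + 6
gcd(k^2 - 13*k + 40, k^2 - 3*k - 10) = k - 5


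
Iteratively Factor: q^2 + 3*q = (q)*(q + 3)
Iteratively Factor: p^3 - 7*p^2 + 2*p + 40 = (p - 5)*(p^2 - 2*p - 8) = (p - 5)*(p + 2)*(p - 4)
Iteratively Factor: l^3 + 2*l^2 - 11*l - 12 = (l - 3)*(l^2 + 5*l + 4) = (l - 3)*(l + 4)*(l + 1)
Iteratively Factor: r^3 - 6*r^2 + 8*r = (r - 4)*(r^2 - 2*r) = (r - 4)*(r - 2)*(r)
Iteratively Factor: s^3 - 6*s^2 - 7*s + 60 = (s - 4)*(s^2 - 2*s - 15) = (s - 4)*(s + 3)*(s - 5)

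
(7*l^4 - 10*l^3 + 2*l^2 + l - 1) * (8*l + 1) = 56*l^5 - 73*l^4 + 6*l^3 + 10*l^2 - 7*l - 1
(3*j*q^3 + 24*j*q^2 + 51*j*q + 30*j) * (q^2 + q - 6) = 3*j*q^5 + 27*j*q^4 + 57*j*q^3 - 63*j*q^2 - 276*j*q - 180*j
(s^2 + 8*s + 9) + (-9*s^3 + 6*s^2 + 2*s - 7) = -9*s^3 + 7*s^2 + 10*s + 2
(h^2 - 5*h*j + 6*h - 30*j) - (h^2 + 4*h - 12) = -5*h*j + 2*h - 30*j + 12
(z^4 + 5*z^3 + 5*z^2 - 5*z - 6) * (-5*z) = -5*z^5 - 25*z^4 - 25*z^3 + 25*z^2 + 30*z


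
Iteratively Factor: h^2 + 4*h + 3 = (h + 3)*(h + 1)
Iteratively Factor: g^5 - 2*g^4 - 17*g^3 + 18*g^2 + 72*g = (g + 2)*(g^4 - 4*g^3 - 9*g^2 + 36*g) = g*(g + 2)*(g^3 - 4*g^2 - 9*g + 36) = g*(g - 4)*(g + 2)*(g^2 - 9) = g*(g - 4)*(g - 3)*(g + 2)*(g + 3)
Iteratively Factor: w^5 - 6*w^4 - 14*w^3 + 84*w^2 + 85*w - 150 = (w + 3)*(w^4 - 9*w^3 + 13*w^2 + 45*w - 50) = (w - 5)*(w + 3)*(w^3 - 4*w^2 - 7*w + 10) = (w - 5)*(w + 2)*(w + 3)*(w^2 - 6*w + 5) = (w - 5)^2*(w + 2)*(w + 3)*(w - 1)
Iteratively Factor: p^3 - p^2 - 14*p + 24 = (p - 3)*(p^2 + 2*p - 8) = (p - 3)*(p + 4)*(p - 2)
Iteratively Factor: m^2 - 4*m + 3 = (m - 1)*(m - 3)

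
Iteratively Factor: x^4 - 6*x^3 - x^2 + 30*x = (x - 5)*(x^3 - x^2 - 6*x) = (x - 5)*(x - 3)*(x^2 + 2*x) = x*(x - 5)*(x - 3)*(x + 2)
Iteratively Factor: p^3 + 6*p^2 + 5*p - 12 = (p - 1)*(p^2 + 7*p + 12) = (p - 1)*(p + 3)*(p + 4)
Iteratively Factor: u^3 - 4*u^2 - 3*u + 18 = (u + 2)*(u^2 - 6*u + 9) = (u - 3)*(u + 2)*(u - 3)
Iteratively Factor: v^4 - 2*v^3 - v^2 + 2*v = (v)*(v^3 - 2*v^2 - v + 2) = v*(v + 1)*(v^2 - 3*v + 2) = v*(v - 2)*(v + 1)*(v - 1)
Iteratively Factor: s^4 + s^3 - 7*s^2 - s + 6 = (s - 2)*(s^3 + 3*s^2 - s - 3) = (s - 2)*(s - 1)*(s^2 + 4*s + 3) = (s - 2)*(s - 1)*(s + 1)*(s + 3)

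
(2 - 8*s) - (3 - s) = -7*s - 1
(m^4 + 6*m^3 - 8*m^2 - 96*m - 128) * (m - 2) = m^5 + 4*m^4 - 20*m^3 - 80*m^2 + 64*m + 256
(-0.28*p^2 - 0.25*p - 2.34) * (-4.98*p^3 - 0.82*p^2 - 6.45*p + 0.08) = 1.3944*p^5 + 1.4746*p^4 + 13.6642*p^3 + 3.5089*p^2 + 15.073*p - 0.1872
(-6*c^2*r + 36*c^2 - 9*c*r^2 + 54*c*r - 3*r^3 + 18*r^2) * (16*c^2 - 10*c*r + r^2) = -96*c^4*r + 576*c^4 - 84*c^3*r^2 + 504*c^3*r + 36*c^2*r^3 - 216*c^2*r^2 + 21*c*r^4 - 126*c*r^3 - 3*r^5 + 18*r^4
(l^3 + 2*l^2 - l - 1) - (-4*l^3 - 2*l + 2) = 5*l^3 + 2*l^2 + l - 3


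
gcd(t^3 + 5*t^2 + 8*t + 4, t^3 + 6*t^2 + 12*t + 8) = t^2 + 4*t + 4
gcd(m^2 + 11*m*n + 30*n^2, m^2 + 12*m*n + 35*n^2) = m + 5*n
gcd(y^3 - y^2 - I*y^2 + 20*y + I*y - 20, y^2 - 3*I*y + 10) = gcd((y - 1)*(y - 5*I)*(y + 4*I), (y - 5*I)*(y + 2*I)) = y - 5*I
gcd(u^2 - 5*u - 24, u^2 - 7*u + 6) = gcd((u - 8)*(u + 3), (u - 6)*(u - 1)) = 1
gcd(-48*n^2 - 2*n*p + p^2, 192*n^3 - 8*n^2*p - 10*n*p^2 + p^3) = -8*n + p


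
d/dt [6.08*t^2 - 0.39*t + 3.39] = 12.16*t - 0.39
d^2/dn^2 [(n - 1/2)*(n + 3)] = 2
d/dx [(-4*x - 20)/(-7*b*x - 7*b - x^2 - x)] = 4*(7*b*x + 7*b + x^2 + x - (x + 5)*(7*b + 2*x + 1))/(7*b*x + 7*b + x^2 + x)^2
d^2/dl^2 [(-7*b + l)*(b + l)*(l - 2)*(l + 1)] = -14*b^2 - 36*b*l + 12*b + 12*l^2 - 6*l - 4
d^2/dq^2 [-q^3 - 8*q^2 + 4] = -6*q - 16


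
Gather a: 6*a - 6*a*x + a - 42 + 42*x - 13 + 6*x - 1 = a*(7 - 6*x) + 48*x - 56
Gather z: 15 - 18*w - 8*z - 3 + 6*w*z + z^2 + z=-18*w + z^2 + z*(6*w - 7) + 12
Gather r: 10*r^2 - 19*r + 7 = 10*r^2 - 19*r + 7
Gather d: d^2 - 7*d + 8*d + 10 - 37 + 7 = d^2 + d - 20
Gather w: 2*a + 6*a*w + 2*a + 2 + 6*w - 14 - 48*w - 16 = 4*a + w*(6*a - 42) - 28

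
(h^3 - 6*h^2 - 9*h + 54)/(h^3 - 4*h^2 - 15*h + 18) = (h - 3)/(h - 1)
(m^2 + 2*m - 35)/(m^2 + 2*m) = (m^2 + 2*m - 35)/(m*(m + 2))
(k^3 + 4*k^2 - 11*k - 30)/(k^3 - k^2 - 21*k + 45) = (k + 2)/(k - 3)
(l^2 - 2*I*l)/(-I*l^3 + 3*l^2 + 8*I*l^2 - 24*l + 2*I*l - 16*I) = l*(I*l + 2)/(l^3 + l^2*(-8 + 3*I) - 2*l*(1 + 12*I) + 16)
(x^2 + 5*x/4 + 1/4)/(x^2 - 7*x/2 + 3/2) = (4*x^2 + 5*x + 1)/(2*(2*x^2 - 7*x + 3))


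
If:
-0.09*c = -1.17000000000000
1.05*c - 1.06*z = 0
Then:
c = 13.00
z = 12.88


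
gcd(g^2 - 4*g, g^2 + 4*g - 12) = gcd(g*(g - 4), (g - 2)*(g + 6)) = 1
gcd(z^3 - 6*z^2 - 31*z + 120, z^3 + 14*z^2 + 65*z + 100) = z + 5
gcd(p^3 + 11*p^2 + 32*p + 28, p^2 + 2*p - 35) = p + 7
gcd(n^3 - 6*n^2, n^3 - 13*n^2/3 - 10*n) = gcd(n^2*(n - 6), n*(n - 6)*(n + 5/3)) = n^2 - 6*n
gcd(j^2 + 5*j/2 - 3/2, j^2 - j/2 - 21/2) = j + 3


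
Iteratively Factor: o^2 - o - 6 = (o + 2)*(o - 3)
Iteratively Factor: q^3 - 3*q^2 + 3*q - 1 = (q - 1)*(q^2 - 2*q + 1) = (q - 1)^2*(q - 1)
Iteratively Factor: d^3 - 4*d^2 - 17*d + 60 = (d + 4)*(d^2 - 8*d + 15) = (d - 5)*(d + 4)*(d - 3)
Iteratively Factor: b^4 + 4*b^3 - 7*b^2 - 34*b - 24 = (b + 2)*(b^3 + 2*b^2 - 11*b - 12) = (b + 2)*(b + 4)*(b^2 - 2*b - 3) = (b - 3)*(b + 2)*(b + 4)*(b + 1)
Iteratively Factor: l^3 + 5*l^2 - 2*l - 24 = (l - 2)*(l^2 + 7*l + 12) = (l - 2)*(l + 3)*(l + 4)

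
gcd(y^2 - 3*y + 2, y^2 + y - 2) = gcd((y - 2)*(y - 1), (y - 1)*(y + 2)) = y - 1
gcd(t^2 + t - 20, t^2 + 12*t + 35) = t + 5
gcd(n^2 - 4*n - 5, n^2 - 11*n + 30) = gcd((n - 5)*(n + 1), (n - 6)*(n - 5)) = n - 5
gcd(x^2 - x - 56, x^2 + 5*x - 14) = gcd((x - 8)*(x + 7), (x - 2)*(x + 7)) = x + 7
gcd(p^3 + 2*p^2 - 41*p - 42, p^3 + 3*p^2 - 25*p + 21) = p + 7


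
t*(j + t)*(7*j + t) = 7*j^2*t + 8*j*t^2 + t^3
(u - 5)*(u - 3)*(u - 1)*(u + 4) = u^4 - 5*u^3 - 13*u^2 + 77*u - 60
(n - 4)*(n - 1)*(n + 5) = n^3 - 21*n + 20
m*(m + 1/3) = m^2 + m/3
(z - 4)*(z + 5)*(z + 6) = z^3 + 7*z^2 - 14*z - 120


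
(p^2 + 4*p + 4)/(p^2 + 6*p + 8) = (p + 2)/(p + 4)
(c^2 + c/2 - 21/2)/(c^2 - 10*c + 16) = (2*c^2 + c - 21)/(2*(c^2 - 10*c + 16))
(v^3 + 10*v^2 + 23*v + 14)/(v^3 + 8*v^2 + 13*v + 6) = (v^2 + 9*v + 14)/(v^2 + 7*v + 6)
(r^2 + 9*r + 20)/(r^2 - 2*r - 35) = (r + 4)/(r - 7)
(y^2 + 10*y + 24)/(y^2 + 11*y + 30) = (y + 4)/(y + 5)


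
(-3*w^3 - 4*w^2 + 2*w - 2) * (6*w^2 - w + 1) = -18*w^5 - 21*w^4 + 13*w^3 - 18*w^2 + 4*w - 2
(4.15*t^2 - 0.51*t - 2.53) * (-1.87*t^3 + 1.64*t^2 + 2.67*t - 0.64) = -7.7605*t^5 + 7.7597*t^4 + 14.9752*t^3 - 8.1669*t^2 - 6.4287*t + 1.6192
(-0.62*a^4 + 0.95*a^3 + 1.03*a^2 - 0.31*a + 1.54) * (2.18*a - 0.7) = -1.3516*a^5 + 2.505*a^4 + 1.5804*a^3 - 1.3968*a^2 + 3.5742*a - 1.078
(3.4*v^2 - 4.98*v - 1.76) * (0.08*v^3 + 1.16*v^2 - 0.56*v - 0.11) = 0.272*v^5 + 3.5456*v^4 - 7.8216*v^3 + 0.373200000000001*v^2 + 1.5334*v + 0.1936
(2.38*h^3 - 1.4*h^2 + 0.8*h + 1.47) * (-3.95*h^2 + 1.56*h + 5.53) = -9.401*h^5 + 9.2428*h^4 + 7.8174*h^3 - 12.3005*h^2 + 6.7172*h + 8.1291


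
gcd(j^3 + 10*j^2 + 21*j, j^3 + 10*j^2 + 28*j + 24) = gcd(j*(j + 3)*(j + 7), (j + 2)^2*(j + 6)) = 1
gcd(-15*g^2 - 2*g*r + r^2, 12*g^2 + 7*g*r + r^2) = 3*g + r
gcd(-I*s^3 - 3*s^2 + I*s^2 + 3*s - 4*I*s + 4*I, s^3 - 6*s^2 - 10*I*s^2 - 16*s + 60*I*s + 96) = 1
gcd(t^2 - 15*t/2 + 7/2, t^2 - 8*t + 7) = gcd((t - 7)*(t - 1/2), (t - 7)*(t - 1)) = t - 7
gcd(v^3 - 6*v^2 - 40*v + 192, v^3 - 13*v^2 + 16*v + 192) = v - 8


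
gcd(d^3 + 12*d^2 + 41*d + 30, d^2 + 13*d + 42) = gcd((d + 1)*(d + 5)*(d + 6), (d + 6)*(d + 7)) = d + 6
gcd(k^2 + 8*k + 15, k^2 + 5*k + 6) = k + 3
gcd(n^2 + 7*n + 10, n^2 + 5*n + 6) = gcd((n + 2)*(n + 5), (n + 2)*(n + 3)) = n + 2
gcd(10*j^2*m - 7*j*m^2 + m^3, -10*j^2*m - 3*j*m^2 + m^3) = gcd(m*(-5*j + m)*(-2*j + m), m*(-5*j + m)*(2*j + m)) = 5*j*m - m^2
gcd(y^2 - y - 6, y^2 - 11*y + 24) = y - 3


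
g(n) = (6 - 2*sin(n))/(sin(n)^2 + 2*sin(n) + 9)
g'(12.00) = -0.29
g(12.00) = 0.86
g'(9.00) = 0.32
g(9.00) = 0.52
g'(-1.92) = 0.09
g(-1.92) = 0.98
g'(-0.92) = -0.18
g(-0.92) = 0.94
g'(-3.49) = 0.33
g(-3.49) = 0.54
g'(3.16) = 0.37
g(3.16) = 0.67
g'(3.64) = 0.31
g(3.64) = 0.84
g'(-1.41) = -0.04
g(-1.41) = 1.00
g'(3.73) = 0.28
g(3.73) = 0.87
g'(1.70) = 0.04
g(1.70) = 0.34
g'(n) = (6 - 2*sin(n))*(-2*sin(n)*cos(n) - 2*cos(n))/(sin(n)^2 + 2*sin(n) + 9)^2 - 2*cos(n)/(sin(n)^2 + 2*sin(n) + 9)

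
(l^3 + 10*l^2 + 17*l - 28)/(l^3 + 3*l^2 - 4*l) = (l + 7)/l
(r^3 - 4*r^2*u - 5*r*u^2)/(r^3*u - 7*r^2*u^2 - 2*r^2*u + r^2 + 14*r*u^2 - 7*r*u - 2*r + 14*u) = r*(r^2 - 4*r*u - 5*u^2)/(r^3*u - 7*r^2*u^2 - 2*r^2*u + r^2 + 14*r*u^2 - 7*r*u - 2*r + 14*u)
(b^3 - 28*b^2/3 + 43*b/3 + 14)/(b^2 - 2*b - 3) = (3*b^2 - 19*b - 14)/(3*(b + 1))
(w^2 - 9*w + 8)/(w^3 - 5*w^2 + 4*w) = (w - 8)/(w*(w - 4))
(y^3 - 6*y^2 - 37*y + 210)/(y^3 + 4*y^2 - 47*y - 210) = (y - 5)/(y + 5)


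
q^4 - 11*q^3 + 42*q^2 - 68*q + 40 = (q - 5)*(q - 2)^3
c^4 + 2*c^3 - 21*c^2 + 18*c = c*(c - 3)*(c - 1)*(c + 6)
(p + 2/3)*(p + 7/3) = p^2 + 3*p + 14/9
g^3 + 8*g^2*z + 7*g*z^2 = g*(g + z)*(g + 7*z)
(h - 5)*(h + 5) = h^2 - 25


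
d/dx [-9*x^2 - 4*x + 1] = -18*x - 4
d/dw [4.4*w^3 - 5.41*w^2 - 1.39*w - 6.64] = 13.2*w^2 - 10.82*w - 1.39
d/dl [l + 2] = 1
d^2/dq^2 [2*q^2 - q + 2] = 4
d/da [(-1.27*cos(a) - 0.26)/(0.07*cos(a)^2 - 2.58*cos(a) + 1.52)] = (-0.0889*cos(a)^2 - 0.0364*cos(a) + 2.6012)*sin(a)/(0.0049*cos(a)^4 - 0.3612*cos(a)^3 + 6.8692*cos(a)^2 - 7.8432*cos(a) + 2.3104)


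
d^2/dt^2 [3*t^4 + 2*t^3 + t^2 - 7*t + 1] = 36*t^2 + 12*t + 2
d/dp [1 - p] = -1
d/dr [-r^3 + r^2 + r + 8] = -3*r^2 + 2*r + 1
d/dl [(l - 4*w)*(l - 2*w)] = 2*l - 6*w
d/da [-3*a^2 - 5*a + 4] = -6*a - 5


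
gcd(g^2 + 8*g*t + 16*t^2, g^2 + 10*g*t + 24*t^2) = g + 4*t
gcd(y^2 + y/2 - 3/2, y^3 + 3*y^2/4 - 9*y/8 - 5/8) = y - 1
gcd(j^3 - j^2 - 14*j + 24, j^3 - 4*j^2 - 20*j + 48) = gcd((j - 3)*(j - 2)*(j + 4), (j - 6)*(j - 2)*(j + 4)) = j^2 + 2*j - 8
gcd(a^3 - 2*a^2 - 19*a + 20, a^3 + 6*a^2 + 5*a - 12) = a^2 + 3*a - 4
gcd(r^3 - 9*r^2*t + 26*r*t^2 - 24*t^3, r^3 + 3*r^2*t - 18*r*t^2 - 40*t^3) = r - 4*t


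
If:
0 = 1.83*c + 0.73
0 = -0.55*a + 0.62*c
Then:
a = -0.45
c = -0.40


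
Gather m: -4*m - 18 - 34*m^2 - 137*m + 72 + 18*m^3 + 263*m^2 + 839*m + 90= 18*m^3 + 229*m^2 + 698*m + 144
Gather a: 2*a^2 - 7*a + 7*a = 2*a^2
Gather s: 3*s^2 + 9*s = 3*s^2 + 9*s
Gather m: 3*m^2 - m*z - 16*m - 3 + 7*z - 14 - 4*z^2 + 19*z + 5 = 3*m^2 + m*(-z - 16) - 4*z^2 + 26*z - 12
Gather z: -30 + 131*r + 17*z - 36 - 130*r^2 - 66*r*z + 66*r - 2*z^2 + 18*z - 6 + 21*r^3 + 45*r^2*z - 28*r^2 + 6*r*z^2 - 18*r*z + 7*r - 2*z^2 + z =21*r^3 - 158*r^2 + 204*r + z^2*(6*r - 4) + z*(45*r^2 - 84*r + 36) - 72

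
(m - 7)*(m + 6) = m^2 - m - 42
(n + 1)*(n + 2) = n^2 + 3*n + 2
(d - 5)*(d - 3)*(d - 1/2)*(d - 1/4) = d^4 - 35*d^3/4 + 169*d^2/8 - 49*d/4 + 15/8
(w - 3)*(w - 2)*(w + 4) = w^3 - w^2 - 14*w + 24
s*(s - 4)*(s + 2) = s^3 - 2*s^2 - 8*s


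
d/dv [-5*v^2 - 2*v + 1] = -10*v - 2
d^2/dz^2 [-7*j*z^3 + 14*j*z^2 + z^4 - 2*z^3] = -42*j*z + 28*j + 12*z^2 - 12*z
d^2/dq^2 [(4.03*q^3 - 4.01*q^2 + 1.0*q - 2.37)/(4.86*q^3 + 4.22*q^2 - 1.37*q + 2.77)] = (-354.733344*q^6 + 302.712876*q^5 - 1359.914508*q^4 - 98.4633339999999*q^3 - 130.615962*q^2 + 389.038314*q - 7.43560799999999)/(114.791256*q^9 + 299.024136*q^8 + 162.569916*q^7 + 102.8447*q^6 + 295.035582*q^5 + 61.090074*q^4 + 13.212661*q^3 + 112.735953*q^2 - 31.535619*q + 21.253933)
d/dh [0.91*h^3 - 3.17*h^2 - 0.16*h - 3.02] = 2.73*h^2 - 6.34*h - 0.16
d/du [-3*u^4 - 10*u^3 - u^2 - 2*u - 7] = -12*u^3 - 30*u^2 - 2*u - 2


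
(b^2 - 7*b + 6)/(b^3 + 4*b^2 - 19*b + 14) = (b - 6)/(b^2 + 5*b - 14)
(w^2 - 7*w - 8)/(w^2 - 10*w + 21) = (w^2 - 7*w - 8)/(w^2 - 10*w + 21)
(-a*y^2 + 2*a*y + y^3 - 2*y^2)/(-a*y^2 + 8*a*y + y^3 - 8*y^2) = (y - 2)/(y - 8)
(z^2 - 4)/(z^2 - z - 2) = (z + 2)/(z + 1)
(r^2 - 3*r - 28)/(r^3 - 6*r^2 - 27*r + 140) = (r + 4)/(r^2 + r - 20)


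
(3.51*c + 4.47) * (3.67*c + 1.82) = 12.8817*c^2 + 22.7931*c + 8.1354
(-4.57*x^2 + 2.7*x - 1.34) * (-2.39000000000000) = 10.9223*x^2 - 6.453*x + 3.2026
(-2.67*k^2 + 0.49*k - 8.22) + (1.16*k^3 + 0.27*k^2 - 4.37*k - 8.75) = 1.16*k^3 - 2.4*k^2 - 3.88*k - 16.97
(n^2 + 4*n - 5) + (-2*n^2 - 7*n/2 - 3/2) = -n^2 + n/2 - 13/2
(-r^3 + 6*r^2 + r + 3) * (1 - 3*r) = 3*r^4 - 19*r^3 + 3*r^2 - 8*r + 3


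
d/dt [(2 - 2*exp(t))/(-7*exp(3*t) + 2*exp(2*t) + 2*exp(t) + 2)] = 2*(-(1 - exp(t))*(-21*exp(2*t) + 4*exp(t) + 2) + 7*exp(3*t) - 2*exp(2*t) - 2*exp(t) - 2)*exp(t)/(-7*exp(3*t) + 2*exp(2*t) + 2*exp(t) + 2)^2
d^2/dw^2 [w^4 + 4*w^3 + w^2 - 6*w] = 12*w^2 + 24*w + 2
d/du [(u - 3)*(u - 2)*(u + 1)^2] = 4*u^3 - 9*u^2 - 6*u + 7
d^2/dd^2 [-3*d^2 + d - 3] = -6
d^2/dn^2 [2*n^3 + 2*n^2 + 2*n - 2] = 12*n + 4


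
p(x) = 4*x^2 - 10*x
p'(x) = 8*x - 10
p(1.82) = -4.95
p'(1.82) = 4.56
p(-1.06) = 15.09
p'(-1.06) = -18.48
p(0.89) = -5.73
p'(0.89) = -2.88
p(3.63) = 16.41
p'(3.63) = 19.04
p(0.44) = -3.63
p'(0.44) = -6.48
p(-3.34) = 78.02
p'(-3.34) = -36.72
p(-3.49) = 83.62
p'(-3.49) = -37.92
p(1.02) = -6.04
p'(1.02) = -1.84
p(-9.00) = 414.00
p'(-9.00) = -82.00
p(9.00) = 234.00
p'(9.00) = 62.00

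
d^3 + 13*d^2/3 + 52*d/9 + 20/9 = (d + 2/3)*(d + 5/3)*(d + 2)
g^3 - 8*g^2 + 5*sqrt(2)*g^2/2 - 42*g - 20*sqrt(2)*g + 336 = (g - 8)*(g - 7*sqrt(2)/2)*(g + 6*sqrt(2))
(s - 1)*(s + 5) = s^2 + 4*s - 5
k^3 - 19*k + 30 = (k - 3)*(k - 2)*(k + 5)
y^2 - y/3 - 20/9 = (y - 5/3)*(y + 4/3)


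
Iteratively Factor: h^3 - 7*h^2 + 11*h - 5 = (h - 1)*(h^2 - 6*h + 5) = (h - 1)^2*(h - 5)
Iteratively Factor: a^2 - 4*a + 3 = (a - 3)*(a - 1)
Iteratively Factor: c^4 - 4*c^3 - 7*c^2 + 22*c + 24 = (c - 4)*(c^3 - 7*c - 6) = (c - 4)*(c + 2)*(c^2 - 2*c - 3) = (c - 4)*(c + 1)*(c + 2)*(c - 3)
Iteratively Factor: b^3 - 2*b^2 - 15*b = (b)*(b^2 - 2*b - 15) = b*(b - 5)*(b + 3)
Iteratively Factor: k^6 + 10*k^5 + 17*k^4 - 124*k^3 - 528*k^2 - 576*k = (k + 3)*(k^5 + 7*k^4 - 4*k^3 - 112*k^2 - 192*k) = (k - 4)*(k + 3)*(k^4 + 11*k^3 + 40*k^2 + 48*k) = (k - 4)*(k + 3)*(k + 4)*(k^3 + 7*k^2 + 12*k) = k*(k - 4)*(k + 3)*(k + 4)*(k^2 + 7*k + 12) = k*(k - 4)*(k + 3)*(k + 4)^2*(k + 3)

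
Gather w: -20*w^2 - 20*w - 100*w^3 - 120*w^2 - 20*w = -100*w^3 - 140*w^2 - 40*w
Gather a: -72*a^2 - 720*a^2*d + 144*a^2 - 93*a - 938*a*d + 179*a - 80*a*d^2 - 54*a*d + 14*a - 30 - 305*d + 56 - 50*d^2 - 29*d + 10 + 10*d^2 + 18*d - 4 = a^2*(72 - 720*d) + a*(-80*d^2 - 992*d + 100) - 40*d^2 - 316*d + 32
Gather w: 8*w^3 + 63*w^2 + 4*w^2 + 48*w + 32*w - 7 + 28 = 8*w^3 + 67*w^2 + 80*w + 21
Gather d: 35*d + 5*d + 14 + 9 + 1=40*d + 24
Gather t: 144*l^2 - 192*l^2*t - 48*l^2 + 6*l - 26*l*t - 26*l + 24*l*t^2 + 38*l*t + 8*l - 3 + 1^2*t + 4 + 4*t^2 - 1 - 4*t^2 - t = 96*l^2 + 24*l*t^2 - 12*l + t*(-192*l^2 + 12*l)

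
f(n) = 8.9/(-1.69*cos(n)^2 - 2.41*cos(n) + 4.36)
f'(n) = 8.9*(-3.38*sin(n)*cos(n) - 2.41*sin(n))/(-1.69*cos(n)^2 - 2.41*cos(n) + 4.36)^2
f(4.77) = 2.11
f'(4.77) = 1.30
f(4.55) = 1.89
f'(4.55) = 0.74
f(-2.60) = 1.72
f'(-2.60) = -0.08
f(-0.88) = 4.16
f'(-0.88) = 6.85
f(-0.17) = 25.94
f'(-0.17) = 73.43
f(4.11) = 1.72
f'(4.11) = 0.14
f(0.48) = 9.97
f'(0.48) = -27.89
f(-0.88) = 4.16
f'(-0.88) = 6.85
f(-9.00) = 1.73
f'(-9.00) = -0.09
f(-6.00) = 18.24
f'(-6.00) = -59.07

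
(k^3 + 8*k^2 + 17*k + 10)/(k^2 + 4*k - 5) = (k^2 + 3*k + 2)/(k - 1)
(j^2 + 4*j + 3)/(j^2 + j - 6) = (j + 1)/(j - 2)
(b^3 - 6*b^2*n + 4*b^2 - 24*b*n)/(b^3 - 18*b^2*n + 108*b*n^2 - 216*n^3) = b*(b + 4)/(b^2 - 12*b*n + 36*n^2)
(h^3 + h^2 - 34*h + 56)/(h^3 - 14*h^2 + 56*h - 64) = (h + 7)/(h - 8)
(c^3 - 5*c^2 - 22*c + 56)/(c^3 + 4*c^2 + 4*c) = (c^3 - 5*c^2 - 22*c + 56)/(c*(c^2 + 4*c + 4))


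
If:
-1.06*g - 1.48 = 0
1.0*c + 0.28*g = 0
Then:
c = 0.39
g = -1.40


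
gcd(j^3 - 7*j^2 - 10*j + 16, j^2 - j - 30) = 1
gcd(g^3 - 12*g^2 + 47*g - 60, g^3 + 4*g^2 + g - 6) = 1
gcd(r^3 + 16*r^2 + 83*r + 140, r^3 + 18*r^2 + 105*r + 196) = r^2 + 11*r + 28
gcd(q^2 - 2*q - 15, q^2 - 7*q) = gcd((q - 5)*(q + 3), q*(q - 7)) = 1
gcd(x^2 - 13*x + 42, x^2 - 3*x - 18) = x - 6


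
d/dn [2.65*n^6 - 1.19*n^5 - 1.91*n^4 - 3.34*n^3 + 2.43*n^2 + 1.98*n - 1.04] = 15.9*n^5 - 5.95*n^4 - 7.64*n^3 - 10.02*n^2 + 4.86*n + 1.98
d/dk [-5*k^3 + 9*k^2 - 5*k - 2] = -15*k^2 + 18*k - 5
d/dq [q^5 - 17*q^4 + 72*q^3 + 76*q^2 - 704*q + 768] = 5*q^4 - 68*q^3 + 216*q^2 + 152*q - 704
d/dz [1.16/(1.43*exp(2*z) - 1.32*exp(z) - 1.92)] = (1.5312 - 3.3176*exp(z))*exp(z)/(-1.43*exp(2*z) + 1.32*exp(z) + 1.92)^2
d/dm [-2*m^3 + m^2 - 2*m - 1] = -6*m^2 + 2*m - 2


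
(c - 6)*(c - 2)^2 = c^3 - 10*c^2 + 28*c - 24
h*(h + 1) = h^2 + h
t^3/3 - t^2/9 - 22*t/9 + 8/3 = (t/3 + 1)*(t - 2)*(t - 4/3)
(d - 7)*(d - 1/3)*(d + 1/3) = d^3 - 7*d^2 - d/9 + 7/9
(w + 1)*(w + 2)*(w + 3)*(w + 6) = w^4 + 12*w^3 + 47*w^2 + 72*w + 36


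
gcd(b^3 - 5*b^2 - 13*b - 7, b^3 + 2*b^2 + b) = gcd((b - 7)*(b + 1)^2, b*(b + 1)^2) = b^2 + 2*b + 1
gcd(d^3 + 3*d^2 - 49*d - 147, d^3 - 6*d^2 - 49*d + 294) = d^2 - 49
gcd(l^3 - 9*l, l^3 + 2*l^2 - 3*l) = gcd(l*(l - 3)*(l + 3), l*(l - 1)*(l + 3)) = l^2 + 3*l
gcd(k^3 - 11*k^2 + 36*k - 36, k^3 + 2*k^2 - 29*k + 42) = k^2 - 5*k + 6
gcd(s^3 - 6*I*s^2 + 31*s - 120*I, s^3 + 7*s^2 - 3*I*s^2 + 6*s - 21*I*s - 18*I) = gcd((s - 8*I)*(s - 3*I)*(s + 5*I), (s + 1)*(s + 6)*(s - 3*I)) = s - 3*I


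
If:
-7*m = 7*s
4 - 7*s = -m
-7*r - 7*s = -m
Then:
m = -1/2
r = -4/7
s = 1/2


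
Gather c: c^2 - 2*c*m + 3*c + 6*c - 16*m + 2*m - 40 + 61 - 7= c^2 + c*(9 - 2*m) - 14*m + 14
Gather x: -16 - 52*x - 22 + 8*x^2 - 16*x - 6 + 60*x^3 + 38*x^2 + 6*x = 60*x^3 + 46*x^2 - 62*x - 44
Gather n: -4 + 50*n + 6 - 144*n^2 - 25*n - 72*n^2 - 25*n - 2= -216*n^2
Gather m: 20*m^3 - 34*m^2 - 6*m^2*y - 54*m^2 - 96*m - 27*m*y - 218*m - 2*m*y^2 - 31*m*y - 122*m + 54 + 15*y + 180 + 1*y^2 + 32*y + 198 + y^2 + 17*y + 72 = 20*m^3 + m^2*(-6*y - 88) + m*(-2*y^2 - 58*y - 436) + 2*y^2 + 64*y + 504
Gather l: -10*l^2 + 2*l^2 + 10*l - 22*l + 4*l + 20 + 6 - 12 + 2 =-8*l^2 - 8*l + 16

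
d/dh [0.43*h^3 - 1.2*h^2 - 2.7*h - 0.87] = 1.29*h^2 - 2.4*h - 2.7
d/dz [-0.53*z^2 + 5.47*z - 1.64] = 5.47 - 1.06*z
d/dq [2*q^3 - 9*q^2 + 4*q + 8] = 6*q^2 - 18*q + 4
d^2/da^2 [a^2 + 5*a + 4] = 2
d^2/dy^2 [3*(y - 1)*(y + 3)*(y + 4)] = 18*y + 36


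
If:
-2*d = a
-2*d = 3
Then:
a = 3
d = -3/2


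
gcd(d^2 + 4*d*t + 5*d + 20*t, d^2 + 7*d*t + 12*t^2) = d + 4*t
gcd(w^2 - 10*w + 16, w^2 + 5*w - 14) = w - 2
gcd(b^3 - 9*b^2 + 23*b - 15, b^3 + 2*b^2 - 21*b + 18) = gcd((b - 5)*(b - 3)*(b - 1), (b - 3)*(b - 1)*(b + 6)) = b^2 - 4*b + 3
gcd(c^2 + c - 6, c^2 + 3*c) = c + 3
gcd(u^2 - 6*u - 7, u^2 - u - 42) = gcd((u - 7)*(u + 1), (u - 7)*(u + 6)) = u - 7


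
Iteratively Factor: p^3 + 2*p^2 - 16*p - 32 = (p + 4)*(p^2 - 2*p - 8) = (p - 4)*(p + 4)*(p + 2)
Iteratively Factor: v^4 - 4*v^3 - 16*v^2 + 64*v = (v + 4)*(v^3 - 8*v^2 + 16*v) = (v - 4)*(v + 4)*(v^2 - 4*v) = v*(v - 4)*(v + 4)*(v - 4)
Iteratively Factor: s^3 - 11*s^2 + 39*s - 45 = (s - 3)*(s^2 - 8*s + 15) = (s - 3)^2*(s - 5)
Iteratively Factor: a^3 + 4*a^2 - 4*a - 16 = (a - 2)*(a^2 + 6*a + 8) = (a - 2)*(a + 4)*(a + 2)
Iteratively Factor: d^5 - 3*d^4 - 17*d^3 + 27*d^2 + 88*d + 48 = (d - 4)*(d^4 + d^3 - 13*d^2 - 25*d - 12) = (d - 4)*(d + 1)*(d^3 - 13*d - 12) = (d - 4)^2*(d + 1)*(d^2 + 4*d + 3) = (d - 4)^2*(d + 1)^2*(d + 3)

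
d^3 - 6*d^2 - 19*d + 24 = (d - 8)*(d - 1)*(d + 3)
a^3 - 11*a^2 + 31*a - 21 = (a - 7)*(a - 3)*(a - 1)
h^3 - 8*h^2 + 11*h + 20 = (h - 5)*(h - 4)*(h + 1)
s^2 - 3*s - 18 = (s - 6)*(s + 3)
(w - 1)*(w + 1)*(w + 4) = w^3 + 4*w^2 - w - 4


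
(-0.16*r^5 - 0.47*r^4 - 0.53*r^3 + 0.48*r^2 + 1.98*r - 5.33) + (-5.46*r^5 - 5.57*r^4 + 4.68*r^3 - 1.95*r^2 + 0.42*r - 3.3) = -5.62*r^5 - 6.04*r^4 + 4.15*r^3 - 1.47*r^2 + 2.4*r - 8.63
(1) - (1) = 0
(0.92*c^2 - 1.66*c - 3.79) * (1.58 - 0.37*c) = -0.3404*c^3 + 2.0678*c^2 - 1.2205*c - 5.9882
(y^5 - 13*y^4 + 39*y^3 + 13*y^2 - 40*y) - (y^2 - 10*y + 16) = y^5 - 13*y^4 + 39*y^3 + 12*y^2 - 30*y - 16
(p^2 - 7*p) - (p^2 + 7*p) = -14*p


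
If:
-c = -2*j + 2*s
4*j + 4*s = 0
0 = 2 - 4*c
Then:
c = 1/2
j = 1/8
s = -1/8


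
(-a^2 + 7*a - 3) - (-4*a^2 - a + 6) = 3*a^2 + 8*a - 9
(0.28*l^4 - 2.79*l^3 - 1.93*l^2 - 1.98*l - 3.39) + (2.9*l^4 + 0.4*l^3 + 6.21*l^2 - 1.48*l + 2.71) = 3.18*l^4 - 2.39*l^3 + 4.28*l^2 - 3.46*l - 0.68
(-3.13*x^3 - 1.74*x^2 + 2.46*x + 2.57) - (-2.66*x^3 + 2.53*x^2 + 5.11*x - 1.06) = -0.47*x^3 - 4.27*x^2 - 2.65*x + 3.63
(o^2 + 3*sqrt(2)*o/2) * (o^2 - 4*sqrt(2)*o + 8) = o^4 - 5*sqrt(2)*o^3/2 - 4*o^2 + 12*sqrt(2)*o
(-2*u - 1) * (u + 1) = -2*u^2 - 3*u - 1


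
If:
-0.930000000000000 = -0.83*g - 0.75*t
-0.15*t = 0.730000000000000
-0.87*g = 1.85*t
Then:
No Solution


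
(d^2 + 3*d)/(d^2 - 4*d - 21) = d/(d - 7)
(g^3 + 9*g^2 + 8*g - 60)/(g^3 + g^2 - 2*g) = (g^3 + 9*g^2 + 8*g - 60)/(g*(g^2 + g - 2))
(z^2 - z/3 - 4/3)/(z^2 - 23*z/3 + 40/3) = (3*z^2 - z - 4)/(3*z^2 - 23*z + 40)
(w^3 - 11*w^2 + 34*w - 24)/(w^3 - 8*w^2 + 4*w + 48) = (w - 1)/(w + 2)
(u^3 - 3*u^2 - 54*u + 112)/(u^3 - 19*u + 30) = (u^2 - u - 56)/(u^2 + 2*u - 15)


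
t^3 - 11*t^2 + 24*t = t*(t - 8)*(t - 3)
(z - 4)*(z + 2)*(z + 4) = z^3 + 2*z^2 - 16*z - 32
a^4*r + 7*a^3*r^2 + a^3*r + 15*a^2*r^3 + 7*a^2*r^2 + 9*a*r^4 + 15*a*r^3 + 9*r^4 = (a + r)*(a + 3*r)^2*(a*r + r)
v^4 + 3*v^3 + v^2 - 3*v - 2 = (v - 1)*(v + 1)^2*(v + 2)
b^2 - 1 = (b - 1)*(b + 1)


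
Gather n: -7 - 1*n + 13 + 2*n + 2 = n + 8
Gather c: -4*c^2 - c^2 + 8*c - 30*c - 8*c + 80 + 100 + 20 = -5*c^2 - 30*c + 200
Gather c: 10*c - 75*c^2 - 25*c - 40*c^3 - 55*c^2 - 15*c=-40*c^3 - 130*c^2 - 30*c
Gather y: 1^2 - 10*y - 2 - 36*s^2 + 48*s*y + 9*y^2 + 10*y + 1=-36*s^2 + 48*s*y + 9*y^2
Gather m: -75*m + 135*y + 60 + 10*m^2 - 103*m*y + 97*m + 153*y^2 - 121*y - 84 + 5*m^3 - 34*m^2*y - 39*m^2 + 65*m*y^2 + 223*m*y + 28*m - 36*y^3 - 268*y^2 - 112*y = 5*m^3 + m^2*(-34*y - 29) + m*(65*y^2 + 120*y + 50) - 36*y^3 - 115*y^2 - 98*y - 24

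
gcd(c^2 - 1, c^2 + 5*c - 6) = c - 1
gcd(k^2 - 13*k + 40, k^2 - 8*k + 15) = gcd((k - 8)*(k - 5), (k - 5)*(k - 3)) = k - 5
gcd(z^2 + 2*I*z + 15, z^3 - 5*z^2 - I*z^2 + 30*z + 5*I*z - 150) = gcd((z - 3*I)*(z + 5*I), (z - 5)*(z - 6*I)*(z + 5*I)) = z + 5*I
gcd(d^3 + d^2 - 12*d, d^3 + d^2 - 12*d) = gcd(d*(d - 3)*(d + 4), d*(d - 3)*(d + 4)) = d^3 + d^2 - 12*d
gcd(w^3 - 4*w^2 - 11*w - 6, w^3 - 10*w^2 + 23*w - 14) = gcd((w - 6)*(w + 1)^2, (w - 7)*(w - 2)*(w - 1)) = 1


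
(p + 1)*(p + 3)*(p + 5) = p^3 + 9*p^2 + 23*p + 15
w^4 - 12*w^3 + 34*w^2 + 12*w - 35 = (w - 7)*(w - 5)*(w - 1)*(w + 1)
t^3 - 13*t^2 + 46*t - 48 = (t - 8)*(t - 3)*(t - 2)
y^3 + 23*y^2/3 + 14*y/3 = y*(y + 2/3)*(y + 7)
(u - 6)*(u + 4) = u^2 - 2*u - 24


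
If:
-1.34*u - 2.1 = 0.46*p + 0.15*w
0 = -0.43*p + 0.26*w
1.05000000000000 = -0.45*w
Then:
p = -1.41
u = -0.82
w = -2.33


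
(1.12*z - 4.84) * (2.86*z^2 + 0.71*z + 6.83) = 3.2032*z^3 - 13.0472*z^2 + 4.2132*z - 33.0572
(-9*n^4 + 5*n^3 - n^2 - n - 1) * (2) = -18*n^4 + 10*n^3 - 2*n^2 - 2*n - 2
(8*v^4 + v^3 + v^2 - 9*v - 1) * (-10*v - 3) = -80*v^5 - 34*v^4 - 13*v^3 + 87*v^2 + 37*v + 3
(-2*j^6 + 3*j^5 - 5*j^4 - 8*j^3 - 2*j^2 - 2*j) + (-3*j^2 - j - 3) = -2*j^6 + 3*j^5 - 5*j^4 - 8*j^3 - 5*j^2 - 3*j - 3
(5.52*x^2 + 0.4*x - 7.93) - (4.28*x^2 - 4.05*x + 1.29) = 1.24*x^2 + 4.45*x - 9.22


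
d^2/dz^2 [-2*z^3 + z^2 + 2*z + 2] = 2 - 12*z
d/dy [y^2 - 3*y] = 2*y - 3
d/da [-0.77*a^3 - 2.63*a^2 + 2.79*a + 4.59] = -2.31*a^2 - 5.26*a + 2.79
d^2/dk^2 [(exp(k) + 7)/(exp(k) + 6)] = (exp(k) - 6)*exp(k)/(exp(3*k) + 18*exp(2*k) + 108*exp(k) + 216)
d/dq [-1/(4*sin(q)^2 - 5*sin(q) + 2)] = (8*sin(q) - 5)*cos(q)/(4*sin(q)^2 - 5*sin(q) + 2)^2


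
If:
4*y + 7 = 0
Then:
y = -7/4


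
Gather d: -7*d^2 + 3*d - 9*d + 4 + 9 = -7*d^2 - 6*d + 13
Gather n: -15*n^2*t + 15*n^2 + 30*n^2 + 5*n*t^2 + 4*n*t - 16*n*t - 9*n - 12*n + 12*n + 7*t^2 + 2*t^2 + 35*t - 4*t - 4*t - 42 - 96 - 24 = n^2*(45 - 15*t) + n*(5*t^2 - 12*t - 9) + 9*t^2 + 27*t - 162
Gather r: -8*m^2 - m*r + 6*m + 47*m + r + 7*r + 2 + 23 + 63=-8*m^2 + 53*m + r*(8 - m) + 88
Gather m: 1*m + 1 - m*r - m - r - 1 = -m*r - r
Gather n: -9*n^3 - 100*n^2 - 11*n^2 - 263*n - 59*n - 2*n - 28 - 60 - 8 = -9*n^3 - 111*n^2 - 324*n - 96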